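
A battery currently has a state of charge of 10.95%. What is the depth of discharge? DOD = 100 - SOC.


DOD = 100 - SOC = 100 - 10.95 = 89.05%

89.05%


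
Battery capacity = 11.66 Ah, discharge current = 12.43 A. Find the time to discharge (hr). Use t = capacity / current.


Runtime = 11.66 Ah / 12.43 A = 0.9381 hr

0.9381 hr


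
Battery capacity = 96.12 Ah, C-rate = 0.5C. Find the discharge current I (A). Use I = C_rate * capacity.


At 0.5C: I = 0.5 * 96.12 Ah = 48.06 A

48.06 A


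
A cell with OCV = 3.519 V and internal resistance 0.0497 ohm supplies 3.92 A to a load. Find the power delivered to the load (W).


Step 1: V_terminal = OCV - I*R = 3.519 - 3.92 * 0.0497 = 3.3242 V
Step 2: P_out = V_terminal * I = 3.3242 * 3.92 = 13.03 W

13.03 W


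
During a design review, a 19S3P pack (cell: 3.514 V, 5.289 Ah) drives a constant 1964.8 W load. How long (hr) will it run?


Step 1: E_pack = Ns * V_cell * Np * C_cell = 19 * 3.514 * 3 * 5.289 = 1059.4 Wh
Step 2: t = E_pack / P = 1059.4 / 1964.8 = 0.5392 hr

0.5392 hr


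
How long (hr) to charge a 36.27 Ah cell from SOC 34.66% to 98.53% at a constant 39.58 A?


Step 1: dSOC = 98.53% - 34.66% = 63.87%
Step 2: delta_Ah = 36.27 * 63.87 / 100 = 23.166 Ah
Step 3: t = 23.166 / 39.58 = 0.5853 hr

0.5853 hr


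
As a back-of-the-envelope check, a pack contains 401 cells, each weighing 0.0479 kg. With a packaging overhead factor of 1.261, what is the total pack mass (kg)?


Cell mass sum = 401 * 0.0479 = 19.208 kg
With overhead 1.261: m_pack = 19.208 * 1.261 = 24.22 kg

24.22 kg


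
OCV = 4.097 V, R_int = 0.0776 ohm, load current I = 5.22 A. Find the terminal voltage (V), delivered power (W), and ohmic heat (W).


Step 1: V_terminal = OCV - I*R = 4.097 - 5.22 * 0.0776 = 3.6919 V
Step 2: P_out = V_terminal * I = 3.6919 * 5.22 = 19.27 W
Step 3: Q = I^2 * R = 5.22^2 * 0.0776 = 2.114 W

V=3.6919 V, P=19.27 W, Q=2.114 W


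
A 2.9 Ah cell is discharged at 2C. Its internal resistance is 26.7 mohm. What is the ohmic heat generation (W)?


Convert: R = 26.7 mohm = 0.0267 ohm
Step 1: I = C_rate * capacity = 2 * 2.9 = 5.8 A
Step 2: Q = I^2 * R = 5.8^2 * 0.0267 = 33.64 * 0.0267 = 0.8982 W

0.8982 W


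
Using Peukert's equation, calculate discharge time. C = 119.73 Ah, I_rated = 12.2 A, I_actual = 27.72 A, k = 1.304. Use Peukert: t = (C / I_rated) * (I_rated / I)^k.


Step 1: t_rated = C / I_rated = 119.73 / 12.2 = 9.8139 hr
Step 2: ratio = 12.2 / 27.72 = 0.44012
Step 3: ratio^k = 0.44012^1.304 = 0.34294
Step 4: t = t_rated * ratio^k = 9.8139 * 0.34294 = 3.366 hr

3.366 hr


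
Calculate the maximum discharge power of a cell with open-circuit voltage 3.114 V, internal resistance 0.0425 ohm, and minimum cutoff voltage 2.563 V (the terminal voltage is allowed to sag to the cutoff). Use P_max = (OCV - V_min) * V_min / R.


P_max = (OCV - V_min) * V_min / R = (3.114 - 2.563) * 2.563 / 0.0425 = 0.551 * 2.563 / 0.0425 = 33.23 W

33.23 W


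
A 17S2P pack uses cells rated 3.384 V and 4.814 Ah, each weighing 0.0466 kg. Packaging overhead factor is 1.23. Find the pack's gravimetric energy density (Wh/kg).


Step 1: V_pack = 17 * 3.384 = 57.528 V
Step 2: C_pack = 2 * 4.814 = 9.628 Ah
Step 3: E_pack = V_pack * C_pack = 57.528 * 9.628 = 553.88 Wh
Step 4: m_pack = 17 * 2 * 0.0466 * 1.23 = 1.9488 kg
Step 5: ED = E_pack / m_pack = 553.88 / 1.9488 = 284.2 Wh/kg

284.2 Wh/kg


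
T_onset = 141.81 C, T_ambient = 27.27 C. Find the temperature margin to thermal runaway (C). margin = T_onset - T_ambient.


margin = T_onset - T_ambient = 141.81 - 27.27 = 114.54 C

114.54 C


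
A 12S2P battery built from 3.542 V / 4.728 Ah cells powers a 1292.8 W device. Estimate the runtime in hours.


Step 1: E_pack = Ns * V_cell * Np * C_cell = 12 * 3.542 * 2 * 4.728 = 401.92 Wh
Step 2: t = E_pack / P = 401.92 / 1292.8 = 0.3109 hr

0.3109 hr


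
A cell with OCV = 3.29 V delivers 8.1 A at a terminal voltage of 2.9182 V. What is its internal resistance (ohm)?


R = (OCV - V) / I = (3.29 - 2.9182) / 8.1 = 0.04590 ohm

0.04590 ohm


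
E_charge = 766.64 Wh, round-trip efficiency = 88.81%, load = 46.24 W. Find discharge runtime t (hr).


Step 1: E_discharge = eta/100 * E_charge = 88.81/100 * 766.64 = 680.85 Wh
Step 2: t = E_discharge / P = 680.85 / 46.24 = 14.72 hr

14.72 hr


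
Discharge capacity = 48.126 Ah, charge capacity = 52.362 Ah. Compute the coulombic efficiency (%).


Coulombic efficiency = 48.126/52.362 * 100% = 91.91%

91.91%


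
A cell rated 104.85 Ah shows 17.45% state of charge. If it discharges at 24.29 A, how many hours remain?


Step 1: remaining = SOC/100 * C_total = 17.45/100 * 104.85 = 18.296 Ah
Step 2: t = remaining / I = 18.296 / 24.29 = 0.7532 hr

0.7532 hr


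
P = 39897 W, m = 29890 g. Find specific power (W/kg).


Convert: m = 29890 g = 29.89 kg
SP = P / m = 39897 / 29.89 = 1335 W/kg

1335 W/kg


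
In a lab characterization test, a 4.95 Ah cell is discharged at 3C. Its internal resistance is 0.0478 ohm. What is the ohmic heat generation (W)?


Step 1: I = C_rate * capacity = 3 * 4.95 = 14.85 A
Step 2: Q = I^2 * R = 14.85^2 * 0.0478 = 220.52 * 0.0478 = 10.54 W

10.54 W


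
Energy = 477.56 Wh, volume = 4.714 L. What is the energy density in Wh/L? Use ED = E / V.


Volumetric ED = 477.56 Wh / 4.714 L = 101.3 Wh/L

101.3 Wh/L


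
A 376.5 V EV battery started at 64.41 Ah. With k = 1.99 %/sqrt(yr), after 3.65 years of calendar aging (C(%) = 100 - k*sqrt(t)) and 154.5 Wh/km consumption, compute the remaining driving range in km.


Step 1: capacity retention = 100 - 1.99 * sqrt(3.65) = 100 - 1.99 * 1.9105 = 96.198%
Step 2: C_now = 64.41 * 96.198/100 = 61.961 Ah
Step 3: E_pack = V * C_now = 376.5 * 61.961 = 23328 Wh
Step 4: range = E_pack / consumption = 23328 / 154.5 = 151.0 km

151.0 km


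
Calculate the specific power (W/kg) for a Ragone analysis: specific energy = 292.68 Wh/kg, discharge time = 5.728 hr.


P_specific = E / t = 292.68 / 5.728 = 51.10 W/kg

51.10 W/kg


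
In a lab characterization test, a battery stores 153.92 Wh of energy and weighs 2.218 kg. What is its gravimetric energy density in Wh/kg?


ED = E / m = 153.92 / 2.218 = 69.40 Wh/kg

69.40 Wh/kg


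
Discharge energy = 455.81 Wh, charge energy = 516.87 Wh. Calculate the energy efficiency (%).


Round-trip efficiency = 455.81/516.87 * 100% = 88.19%

88.19%


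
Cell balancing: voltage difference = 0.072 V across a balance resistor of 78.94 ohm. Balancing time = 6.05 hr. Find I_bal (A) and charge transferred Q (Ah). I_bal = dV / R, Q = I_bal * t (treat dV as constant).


I_bal = dV / R = 0.072 / 78.94 = 9.1209e-04 A
Q = I_bal * t = 9.1209e-04 * 6.05 = 0.005518 Ah

I=9.1209e-04 A, Q=0.005518 Ah


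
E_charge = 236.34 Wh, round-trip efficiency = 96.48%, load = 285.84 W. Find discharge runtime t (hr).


Step 1: E_discharge = eta/100 * E_charge = 96.48/100 * 236.34 = 228.02 Wh
Step 2: t = E_discharge / P = 228.02 / 285.84 = 0.7977 hr

0.7977 hr


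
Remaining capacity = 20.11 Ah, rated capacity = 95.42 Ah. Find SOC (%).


SOC = (remaining / total) * 100 = (20.11 / 95.42) * 100 = 21.08%

21.08%


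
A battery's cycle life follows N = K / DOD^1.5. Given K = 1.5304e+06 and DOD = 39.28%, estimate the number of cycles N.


Step 1: DOD^1.5 = 39.28^1.5 = 246.18
Step 2: N = 1.5304e+06 / 246.18 = 6217 cycles

6217 cycles


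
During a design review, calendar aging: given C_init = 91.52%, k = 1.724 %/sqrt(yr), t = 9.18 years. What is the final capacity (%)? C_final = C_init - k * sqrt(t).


sqrt(t) = sqrt(9.18) = 3.0299
C_final = 91.52 - 1.724 * 3.0299 = 86.30%

86.30%


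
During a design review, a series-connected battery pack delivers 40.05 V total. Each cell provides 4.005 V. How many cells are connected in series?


Rearranging: n = V_pack / V_cell = 40.05 / 4.005 = 10 cells

10


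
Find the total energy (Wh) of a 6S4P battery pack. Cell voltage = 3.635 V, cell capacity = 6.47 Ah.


E = Ns * Vcell * Np * Ccell = 6 * 3.635 * 4 * 6.47 = 564.4 Wh

564.4 Wh


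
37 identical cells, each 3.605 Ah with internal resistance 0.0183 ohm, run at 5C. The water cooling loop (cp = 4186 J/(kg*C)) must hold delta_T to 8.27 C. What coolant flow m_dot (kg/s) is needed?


Step 1: I = 5 * 3.605 = 18.025 A
Step 2: Q_cell = I^2 * R = 18.025^2 * 0.0183 = 5.9457 W
Step 3: Q_total = 37 * 5.9457 = 219.99 W
Step 4: m_dot = Q_total / (cp * dT) = 219.99 / (4186 * 8.27) = 0.006355 kg/s

0.006355 kg/s


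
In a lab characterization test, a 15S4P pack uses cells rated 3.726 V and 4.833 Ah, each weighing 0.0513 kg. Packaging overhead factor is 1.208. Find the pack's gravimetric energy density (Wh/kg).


Step 1: V_pack = 15 * 3.726 = 55.89 V
Step 2: C_pack = 4 * 4.833 = 19.332 Ah
Step 3: E_pack = V_pack * C_pack = 55.89 * 19.332 = 1080.5 Wh
Step 4: m_pack = 15 * 4 * 0.0513 * 1.208 = 3.7182 kg
Step 5: ED = E_pack / m_pack = 1080.5 / 3.7182 = 290.6 Wh/kg

290.6 Wh/kg


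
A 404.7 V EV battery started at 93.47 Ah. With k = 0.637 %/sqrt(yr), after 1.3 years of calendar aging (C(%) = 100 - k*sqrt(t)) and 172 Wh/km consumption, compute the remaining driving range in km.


Step 1: capacity retention = 100 - 0.637 * sqrt(1.3) = 100 - 0.637 * 1.1402 = 99.274%
Step 2: C_now = 93.47 * 99.274/100 = 92.791 Ah
Step 3: E_pack = V * C_now = 404.7 * 92.791 = 37553 Wh
Step 4: range = E_pack / consumption = 37553 / 172 = 218.3 km

218.3 km


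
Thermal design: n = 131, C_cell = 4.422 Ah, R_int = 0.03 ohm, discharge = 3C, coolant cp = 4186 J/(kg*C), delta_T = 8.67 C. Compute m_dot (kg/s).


Step 1: I = 3 * 4.422 = 13.266 A
Step 2: Q_cell = I^2 * R = 13.266^2 * 0.03 = 5.2796 W
Step 3: Q_total = 131 * 5.2796 = 691.63 W
Step 4: m_dot = Q_total / (cp * dT) = 691.63 / (4186 * 8.67) = 0.01906 kg/s

0.01906 kg/s


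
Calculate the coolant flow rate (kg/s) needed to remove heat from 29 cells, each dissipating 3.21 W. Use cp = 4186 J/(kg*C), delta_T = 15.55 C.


Step 1: Total heat Q = 29 * 3.21 W = 93.09 W
Step 2: denom = cp * dT = 4186 * 15.55 = 65092
Step 3: m_dot = 93.09 / 65092 = 0.001430 kg/s

0.001430 kg/s


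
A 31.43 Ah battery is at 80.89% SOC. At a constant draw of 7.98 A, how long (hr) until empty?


Step 1: remaining = SOC/100 * C_total = 80.89/100 * 31.43 = 25.424 Ah
Step 2: t = remaining / I = 25.424 / 7.98 = 3.186 hr

3.186 hr


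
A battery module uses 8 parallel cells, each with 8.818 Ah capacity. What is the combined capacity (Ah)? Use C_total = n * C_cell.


C_total = 8 * 8.818 = 70.544 Ah

70.544 Ah


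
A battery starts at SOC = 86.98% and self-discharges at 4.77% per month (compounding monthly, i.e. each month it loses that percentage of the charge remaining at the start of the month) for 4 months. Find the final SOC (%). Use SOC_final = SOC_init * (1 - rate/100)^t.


Monthly retention factor = 1 - 4.77/100 = 0.9523
Over 4 months: factor^4 = 0.82242
SOC_final = 86.98 * 0.82242 = 71.53%

71.53%


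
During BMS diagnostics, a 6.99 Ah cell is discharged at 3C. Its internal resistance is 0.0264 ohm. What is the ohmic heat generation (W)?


Step 1: I = C_rate * capacity = 3 * 6.99 = 20.97 A
Step 2: Q = I^2 * R = 20.97^2 * 0.0264 = 439.74 * 0.0264 = 11.61 W

11.61 W


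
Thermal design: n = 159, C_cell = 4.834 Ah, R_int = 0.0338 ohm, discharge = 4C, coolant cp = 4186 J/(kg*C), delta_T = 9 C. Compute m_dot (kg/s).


Step 1: I = 4 * 4.834 = 19.336 A
Step 2: Q_cell = I^2 * R = 19.336^2 * 0.0338 = 12.637 W
Step 3: Q_total = 159 * 12.637 = 2009.3 W
Step 4: m_dot = Q_total / (cp * dT) = 2009.3 / (4186 * 9) = 0.05333 kg/s

0.05333 kg/s


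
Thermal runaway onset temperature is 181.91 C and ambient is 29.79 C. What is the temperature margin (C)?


margin = T_onset - T_ambient = 181.91 - 29.79 = 152.12 C

152.12 C


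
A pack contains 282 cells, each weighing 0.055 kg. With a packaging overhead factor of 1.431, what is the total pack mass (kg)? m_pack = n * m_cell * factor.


Cell mass sum = 282 * 0.055 = 15.51 kg
With overhead 1.431: m_pack = 15.51 * 1.431 = 22.19 kg

22.19 kg


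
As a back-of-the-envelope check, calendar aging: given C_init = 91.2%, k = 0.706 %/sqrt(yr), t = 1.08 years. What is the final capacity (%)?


sqrt(t) = sqrt(1.08) = 1.0392
C_final = 91.2 - 0.706 * 1.0392 = 90.47%

90.47%


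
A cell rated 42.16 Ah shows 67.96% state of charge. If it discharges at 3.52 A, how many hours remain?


Step 1: remaining = SOC/100 * C_total = 67.96/100 * 42.16 = 28.652 Ah
Step 2: t = remaining / I = 28.652 / 3.52 = 8.140 hr

8.140 hr


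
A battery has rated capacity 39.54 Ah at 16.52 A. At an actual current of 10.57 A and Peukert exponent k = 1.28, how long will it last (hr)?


t_rated = C / I_rated = 39.54 / 16.52 = 2.3935 hr
(I_rated/I)^k = (1.5629)^1.28 = 1.7711
t = t_rated * (I_rated/I)^k = 2.3935 * 1.7711 = 4.239 hr

4.239 hr


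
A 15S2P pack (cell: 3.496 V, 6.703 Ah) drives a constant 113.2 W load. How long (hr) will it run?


Step 1: E_pack = Ns * V_cell * Np * C_cell = 15 * 3.496 * 2 * 6.703 = 703.01 Wh
Step 2: t = E_pack / P = 703.01 / 113.2 = 6.210 hr

6.210 hr


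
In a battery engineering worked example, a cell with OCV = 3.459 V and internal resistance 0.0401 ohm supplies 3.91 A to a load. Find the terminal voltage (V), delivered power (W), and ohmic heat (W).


Step 1: V_terminal = OCV - I*R = 3.459 - 3.91 * 0.0401 = 3.3022 V
Step 2: P_out = V_terminal * I = 3.3022 * 3.91 = 12.91 W
Step 3: Q = I^2 * R = 3.91^2 * 0.0401 = 0.6131 W

V=3.3022 V, P=12.91 W, Q=0.6131 W


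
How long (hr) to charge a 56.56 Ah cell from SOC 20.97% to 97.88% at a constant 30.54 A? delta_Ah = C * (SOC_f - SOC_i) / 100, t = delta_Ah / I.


Step 1: dSOC = 97.88% - 20.97% = 76.91%
Step 2: delta_Ah = 56.56 * 76.91 / 100 = 43.5 Ah
Step 3: t = 43.5 / 30.54 = 1.424 hr

1.424 hr


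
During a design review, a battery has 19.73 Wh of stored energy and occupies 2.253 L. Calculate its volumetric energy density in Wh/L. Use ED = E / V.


ED = E / V = 19.73 / 2.253 = 8.757 Wh/L

8.757 Wh/L


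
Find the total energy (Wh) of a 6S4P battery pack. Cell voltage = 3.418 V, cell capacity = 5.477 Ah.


E = Ns * Vcell * Np * Ccell = 6 * 3.418 * 4 * 5.477 = 449.3 Wh

449.3 Wh


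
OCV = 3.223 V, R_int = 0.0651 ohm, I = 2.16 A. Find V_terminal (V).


V = OCV - I*R = 3.223 - 2.16 * 0.0651 = 3.082 V

3.082 V


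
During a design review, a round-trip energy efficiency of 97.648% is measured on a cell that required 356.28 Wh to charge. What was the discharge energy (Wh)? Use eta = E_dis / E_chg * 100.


E_dis = eta/100 * E_chg = 97.648/100 * 356.28 = 347.9 Wh

347.9 Wh


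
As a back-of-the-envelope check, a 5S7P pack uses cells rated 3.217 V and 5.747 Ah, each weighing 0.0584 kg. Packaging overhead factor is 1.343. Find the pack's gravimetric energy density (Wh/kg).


Step 1: V_pack = 5 * 3.217 = 16.085 V
Step 2: C_pack = 7 * 5.747 = 40.229 Ah
Step 3: E_pack = V_pack * C_pack = 16.085 * 40.229 = 647.08 Wh
Step 4: m_pack = 5 * 7 * 0.0584 * 1.343 = 2.7451 kg
Step 5: ED = E_pack / m_pack = 647.08 / 2.7451 = 235.7 Wh/kg

235.7 Wh/kg


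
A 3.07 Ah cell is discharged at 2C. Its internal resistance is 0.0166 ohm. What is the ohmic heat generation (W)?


Step 1: I = C_rate * capacity = 2 * 3.07 = 6.14 A
Step 2: Q = I^2 * R = 6.14^2 * 0.0166 = 37.7 * 0.0166 = 0.6258 W

0.6258 W


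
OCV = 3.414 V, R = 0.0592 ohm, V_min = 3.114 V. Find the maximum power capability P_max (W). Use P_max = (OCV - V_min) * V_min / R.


P_max = (OCV - V_min) * V_min / R = (3.414 - 3.114) * 3.114 / 0.0592 = 0.3 * 3.114 / 0.0592 = 15.78 W

15.78 W


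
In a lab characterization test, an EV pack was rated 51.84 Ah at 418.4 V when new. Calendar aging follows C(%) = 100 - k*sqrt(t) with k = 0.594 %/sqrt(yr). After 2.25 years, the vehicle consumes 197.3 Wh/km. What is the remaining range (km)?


Step 1: capacity retention = 100 - 0.594 * sqrt(2.25) = 100 - 0.594 * 1.5 = 99.109%
Step 2: C_now = 51.84 * 99.109/100 = 51.378 Ah
Step 3: E_pack = V * C_now = 418.4 * 51.378 = 21497 Wh
Step 4: range = E_pack / consumption = 21497 / 197.3 = 109.0 km

109.0 km


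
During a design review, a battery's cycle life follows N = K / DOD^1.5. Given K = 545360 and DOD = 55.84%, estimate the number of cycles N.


Step 1: DOD^1.5 = 55.84^1.5 = 417.27
Step 2: N = 545360 / 417.27 = 1307 cycles

1307 cycles


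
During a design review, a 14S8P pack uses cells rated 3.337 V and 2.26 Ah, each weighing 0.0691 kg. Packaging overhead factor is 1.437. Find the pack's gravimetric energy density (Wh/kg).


Step 1: V_pack = 14 * 3.337 = 46.718 V
Step 2: C_pack = 8 * 2.26 = 18.08 Ah
Step 3: E_pack = V_pack * C_pack = 46.718 * 18.08 = 844.66 Wh
Step 4: m_pack = 14 * 8 * 0.0691 * 1.437 = 11.121 kg
Step 5: ED = E_pack / m_pack = 844.66 / 11.121 = 75.95 Wh/kg

75.95 Wh/kg


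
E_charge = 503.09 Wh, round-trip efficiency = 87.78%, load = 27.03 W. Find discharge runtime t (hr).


Step 1: E_discharge = eta/100 * E_charge = 87.78/100 * 503.09 = 441.61 Wh
Step 2: t = E_discharge / P = 441.61 / 27.03 = 16.34 hr

16.34 hr


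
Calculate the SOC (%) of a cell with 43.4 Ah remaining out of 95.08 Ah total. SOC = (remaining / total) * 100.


SOC = (remaining / total) * 100 = (43.4 / 95.08) * 100 = 45.65%

45.65%


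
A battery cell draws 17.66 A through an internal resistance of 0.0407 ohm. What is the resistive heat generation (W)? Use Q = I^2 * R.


Q = I^2 * R = 17.66^2 * 0.0407 = 12.69 W

12.69 W


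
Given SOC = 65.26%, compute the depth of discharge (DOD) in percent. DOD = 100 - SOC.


DOD = 100 - SOC = 100 - 65.26 = 34.74%

34.74%


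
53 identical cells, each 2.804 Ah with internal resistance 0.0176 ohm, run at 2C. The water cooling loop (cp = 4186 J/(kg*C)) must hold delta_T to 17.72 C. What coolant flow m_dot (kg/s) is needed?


Step 1: I = 2 * 2.804 = 5.608 A
Step 2: Q_cell = I^2 * R = 5.608^2 * 0.0176 = 0.55351 W
Step 3: Q_total = 53 * 0.55351 = 29.336 W
Step 4: m_dot = Q_total / (cp * dT) = 29.336 / (4186 * 17.72) = 3.955e-04 kg/s

3.955e-04 kg/s


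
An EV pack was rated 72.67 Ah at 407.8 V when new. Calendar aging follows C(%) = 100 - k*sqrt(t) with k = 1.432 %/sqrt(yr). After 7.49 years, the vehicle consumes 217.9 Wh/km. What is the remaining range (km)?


Step 1: capacity retention = 100 - 1.432 * sqrt(7.49) = 100 - 1.432 * 2.7368 = 96.081%
Step 2: C_now = 72.67 * 96.081/100 = 69.822 Ah
Step 3: E_pack = V * C_now = 407.8 * 69.822 = 28473 Wh
Step 4: range = E_pack / consumption = 28473 / 217.9 = 130.7 km

130.7 km


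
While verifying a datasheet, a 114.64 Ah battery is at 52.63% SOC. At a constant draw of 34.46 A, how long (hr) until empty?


Step 1: remaining = SOC/100 * C_total = 52.63/100 * 114.64 = 60.335 Ah
Step 2: t = remaining / I = 60.335 / 34.46 = 1.751 hr

1.751 hr


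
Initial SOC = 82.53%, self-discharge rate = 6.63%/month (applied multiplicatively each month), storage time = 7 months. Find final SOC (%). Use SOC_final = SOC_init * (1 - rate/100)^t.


Monthly retention factor = 1 - 6.63/100 = 0.9337
Over 7 months: factor^7 = 0.61866
SOC_final = 82.53 * 0.61866 = 51.06%

51.06%


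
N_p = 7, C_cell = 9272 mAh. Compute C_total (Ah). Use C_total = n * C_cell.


Convert: C_cell = 9272 mAh = 9.272 Ah
C_total = 7 * 9.272 = 64.904 Ah

64.904 Ah


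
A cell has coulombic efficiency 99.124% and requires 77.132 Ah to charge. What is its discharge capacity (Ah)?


Q_dis = eta/100 * Q_chg = 99.124/100 * 77.132 = 76.46 Ah

76.46 Ah


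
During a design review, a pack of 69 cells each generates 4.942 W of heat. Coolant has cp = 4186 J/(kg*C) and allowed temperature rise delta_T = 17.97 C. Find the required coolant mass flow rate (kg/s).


Step 1: Total heat Q = 69 * 4.942 W = 341 W
Step 2: denom = cp * dT = 4186 * 17.97 = 75222
Step 3: m_dot = 341 / 75222 = 0.004533 kg/s

0.004533 kg/s


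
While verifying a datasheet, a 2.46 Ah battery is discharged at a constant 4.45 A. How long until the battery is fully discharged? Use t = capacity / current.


t = capacity / current = 2.46 / 4.45 = 0.5528 hr

0.5528 hr


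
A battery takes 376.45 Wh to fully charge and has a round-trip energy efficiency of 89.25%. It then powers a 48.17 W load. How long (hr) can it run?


Step 1: E_discharge = eta/100 * E_charge = 89.25/100 * 376.45 = 335.98 Wh
Step 2: t = E_discharge / P = 335.98 / 48.17 = 6.975 hr

6.975 hr


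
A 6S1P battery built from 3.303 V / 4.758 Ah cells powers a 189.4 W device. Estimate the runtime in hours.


Step 1: E_pack = Ns * V_cell * Np * C_cell = 6 * 3.303 * 1 * 4.758 = 94.294 Wh
Step 2: t = E_pack / P = 94.294 / 189.4 = 0.4979 hr

0.4979 hr


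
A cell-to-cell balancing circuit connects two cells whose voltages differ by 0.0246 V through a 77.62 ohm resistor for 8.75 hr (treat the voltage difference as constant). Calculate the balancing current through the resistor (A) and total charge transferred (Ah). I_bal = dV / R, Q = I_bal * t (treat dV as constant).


I_bal = dV / R = 0.0246 / 77.62 = 3.1693e-04 A
Q = I_bal * t = 3.1693e-04 * 8.75 = 0.002773 Ah

I=3.1693e-04 A, Q=0.002773 Ah


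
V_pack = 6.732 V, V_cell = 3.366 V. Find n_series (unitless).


Rearranging: n = V_pack / V_cell = 6.732 / 3.366 = 2 cells

2


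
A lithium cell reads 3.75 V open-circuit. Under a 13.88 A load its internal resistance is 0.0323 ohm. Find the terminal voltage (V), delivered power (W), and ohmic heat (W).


Step 1: V_terminal = OCV - I*R = 3.75 - 13.88 * 0.0323 = 3.3017 V
Step 2: P_out = V_terminal * I = 3.3017 * 13.88 = 45.83 W
Step 3: Q = I^2 * R = 13.88^2 * 0.0323 = 6.223 W

V=3.3017 V, P=45.83 W, Q=6.223 W


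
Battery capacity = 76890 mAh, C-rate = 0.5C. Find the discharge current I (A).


Convert: capacity = 76890 mAh = 76.89 Ah
I = C_rate * capacity = 0.5 * 76.89 = 38.445 A

38.445 A


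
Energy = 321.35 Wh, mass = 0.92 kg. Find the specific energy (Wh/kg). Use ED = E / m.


Specific energy = 321.35 Wh / 0.92 kg = 349.3 Wh/kg

349.3 Wh/kg


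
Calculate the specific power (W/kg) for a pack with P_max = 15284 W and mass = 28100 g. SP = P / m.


Convert: m = 28100 g = 28.1 kg
Specific power = 15284 W / 28.1 kg = 543.9 W/kg

543.9 W/kg


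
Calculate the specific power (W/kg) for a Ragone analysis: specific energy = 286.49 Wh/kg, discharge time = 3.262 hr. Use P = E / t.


P_specific = E / t = 286.49 / 3.262 = 87.83 W/kg

87.83 W/kg


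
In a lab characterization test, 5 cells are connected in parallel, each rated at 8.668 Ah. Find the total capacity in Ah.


Parallel capacities add: 5 * 8.668 Ah = 43.34 Ah

43.34 Ah


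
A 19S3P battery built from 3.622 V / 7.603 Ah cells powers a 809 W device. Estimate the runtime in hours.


Step 1: E_pack = Ns * V_cell * Np * C_cell = 19 * 3.622 * 3 * 7.603 = 1569.7 Wh
Step 2: t = E_pack / P = 1569.7 / 809 = 1.940 hr

1.940 hr


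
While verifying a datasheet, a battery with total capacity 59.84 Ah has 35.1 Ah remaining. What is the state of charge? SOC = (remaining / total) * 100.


SOC% = 35.1 / 59.84 * 100 = 58.66%

58.66%


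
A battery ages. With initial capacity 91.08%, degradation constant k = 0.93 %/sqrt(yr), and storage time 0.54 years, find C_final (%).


sqrt(t) = sqrt(0.54) = 0.73485
C_final = 91.08 - 0.93 * 0.73485 = 90.40%

90.40%


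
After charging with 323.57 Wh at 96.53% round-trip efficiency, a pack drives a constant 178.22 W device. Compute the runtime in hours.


Step 1: E_discharge = eta/100 * E_charge = 96.53/100 * 323.57 = 312.34 Wh
Step 2: t = E_discharge / P = 312.34 / 178.22 = 1.753 hr

1.753 hr


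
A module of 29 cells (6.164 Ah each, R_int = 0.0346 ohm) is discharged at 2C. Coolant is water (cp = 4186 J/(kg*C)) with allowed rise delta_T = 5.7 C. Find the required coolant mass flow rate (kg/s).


Step 1: I = 2 * 6.164 = 12.328 A
Step 2: Q_cell = I^2 * R = 12.328^2 * 0.0346 = 5.2585 W
Step 3: Q_total = 29 * 5.2585 = 152.5 W
Step 4: m_dot = Q_total / (cp * dT) = 152.5 / (4186 * 5.7) = 0.006391 kg/s

0.006391 kg/s


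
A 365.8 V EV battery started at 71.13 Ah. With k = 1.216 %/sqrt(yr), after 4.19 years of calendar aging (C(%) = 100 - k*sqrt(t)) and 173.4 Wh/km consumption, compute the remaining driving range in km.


Step 1: capacity retention = 100 - 1.216 * sqrt(4.19) = 100 - 1.216 * 2.0469 = 97.511%
Step 2: C_now = 71.13 * 97.511/100 = 69.36 Ah
Step 3: E_pack = V * C_now = 365.8 * 69.36 = 25372 Wh
Step 4: range = E_pack / consumption = 25372 / 173.4 = 146.3 km

146.3 km


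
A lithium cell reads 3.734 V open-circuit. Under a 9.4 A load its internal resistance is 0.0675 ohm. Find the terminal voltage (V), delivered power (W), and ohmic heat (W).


Step 1: V_terminal = OCV - I*R = 3.734 - 9.4 * 0.0675 = 3.0995 V
Step 2: P_out = V_terminal * I = 3.0995 * 9.4 = 29.14 W
Step 3: Q = I^2 * R = 9.4^2 * 0.0675 = 5.964 W

V=3.0995 V, P=29.14 W, Q=5.964 W


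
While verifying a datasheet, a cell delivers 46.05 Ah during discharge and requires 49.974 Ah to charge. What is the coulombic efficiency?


eta_c = Q_dis / Q_chg * 100 = 46.05 / 49.974 * 100 = 92.15%

92.15%


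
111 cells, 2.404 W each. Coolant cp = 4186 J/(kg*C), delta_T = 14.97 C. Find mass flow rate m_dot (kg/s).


Step 1: Total heat Q = 111 * 2.404 W = 266.84 W
Step 2: denom = cp * dT = 4186 * 14.97 = 62664
Step 3: m_dot = 266.84 / 62664 = 0.004258 kg/s

0.004258 kg/s


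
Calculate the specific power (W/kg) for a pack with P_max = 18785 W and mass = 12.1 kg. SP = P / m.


SP = P / m = 18785 / 12.1 = 1552 W/kg

1552 W/kg


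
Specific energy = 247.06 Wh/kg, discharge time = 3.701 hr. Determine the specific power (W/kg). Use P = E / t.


P_specific = E / t = 247.06 / 3.701 = 66.75 W/kg

66.75 W/kg


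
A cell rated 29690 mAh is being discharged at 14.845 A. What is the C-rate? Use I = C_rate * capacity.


Convert: capacity = 29690 mAh = 29.69 Ah
C_rate = I / capacity = 14.845 / 29.69 = 0.5C

0.5C


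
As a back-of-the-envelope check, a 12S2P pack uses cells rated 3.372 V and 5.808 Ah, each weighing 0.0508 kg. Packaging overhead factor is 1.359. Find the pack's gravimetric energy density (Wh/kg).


Step 1: V_pack = 12 * 3.372 = 40.464 V
Step 2: C_pack = 2 * 5.808 = 11.616 Ah
Step 3: E_pack = V_pack * C_pack = 40.464 * 11.616 = 470.03 Wh
Step 4: m_pack = 12 * 2 * 0.0508 * 1.359 = 1.6569 kg
Step 5: ED = E_pack / m_pack = 470.03 / 1.6569 = 283.7 Wh/kg

283.7 Wh/kg


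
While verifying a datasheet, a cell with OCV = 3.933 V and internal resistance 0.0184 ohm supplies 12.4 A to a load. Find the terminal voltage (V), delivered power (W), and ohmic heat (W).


Step 1: V_terminal = OCV - I*R = 3.933 - 12.4 * 0.0184 = 3.7048 V
Step 2: P_out = V_terminal * I = 3.7048 * 12.4 = 45.94 W
Step 3: Q = I^2 * R = 12.4^2 * 0.0184 = 2.829 W

V=3.7048 V, P=45.94 W, Q=2.829 W


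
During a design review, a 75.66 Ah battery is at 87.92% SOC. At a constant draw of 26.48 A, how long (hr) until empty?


Step 1: remaining = SOC/100 * C_total = 87.92/100 * 75.66 = 66.52 Ah
Step 2: t = remaining / I = 66.52 / 26.48 = 2.512 hr

2.512 hr


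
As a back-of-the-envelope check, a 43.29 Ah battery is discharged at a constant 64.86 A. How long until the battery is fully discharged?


Runtime = 43.29 Ah / 64.86 A = 0.6674 hr

0.6674 hr


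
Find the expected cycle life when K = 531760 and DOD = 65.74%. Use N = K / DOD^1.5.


Step 1: DOD^1.5 = 65.74^1.5 = 533.02
Step 2: N = 531760 / 533.02 = 997.6 cycles

997.6 cycles


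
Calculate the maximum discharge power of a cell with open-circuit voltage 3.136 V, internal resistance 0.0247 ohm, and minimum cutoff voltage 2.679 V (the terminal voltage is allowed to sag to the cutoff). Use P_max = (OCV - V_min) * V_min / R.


dV = OCV - V_min = 0.457 V (so I_max = dV / R)
P_max = dV * V_min / R = 0.457 * 2.679 / 0.0247 = 49.57 W

49.57 W


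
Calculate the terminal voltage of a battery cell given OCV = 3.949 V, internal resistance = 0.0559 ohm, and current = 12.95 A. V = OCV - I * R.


IR drop = 12.95 * 0.0559 = 0.72391 V
V = 3.949 - 0.72391 = 3.225 V

3.225 V


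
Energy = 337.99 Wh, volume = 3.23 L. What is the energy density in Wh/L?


Volumetric ED = 337.99 Wh / 3.23 L = 104.6 Wh/L

104.6 Wh/L


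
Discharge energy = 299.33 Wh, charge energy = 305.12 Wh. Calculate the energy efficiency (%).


Round-trip efficiency = 299.33/305.12 * 100% = 98.10%

98.10%


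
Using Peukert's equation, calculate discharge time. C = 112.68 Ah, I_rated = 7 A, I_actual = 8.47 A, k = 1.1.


t_rated = C / I_rated = 112.68 / 7 = 16.097 hr
(I_rated/I)^k = (0.82645)^1.1 = 0.81085
t = t_rated * (I_rated/I)^k = 16.097 * 0.81085 = 13.05 hr

13.05 hr


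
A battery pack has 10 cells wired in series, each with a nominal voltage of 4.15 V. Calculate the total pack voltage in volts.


With 10 cells in series at 4.15 V each, V_pack = 41.5 V

41.5 V


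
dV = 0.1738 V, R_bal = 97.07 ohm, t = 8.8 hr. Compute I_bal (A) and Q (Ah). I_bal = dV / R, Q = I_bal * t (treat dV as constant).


I_bal = dV / R = 0.1738 / 97.07 = 0.0017905 A
Q = I_bal * t = 0.0017905 * 8.8 = 0.01576 Ah

I=0.0017905 A, Q=0.01576 Ah


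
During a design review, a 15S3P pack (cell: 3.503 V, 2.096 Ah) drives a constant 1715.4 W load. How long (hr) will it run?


Step 1: E_pack = Ns * V_cell * Np * C_cell = 15 * 3.503 * 3 * 2.096 = 330.4 Wh
Step 2: t = E_pack / P = 330.4 / 1715.4 = 0.1926 hr

0.1926 hr


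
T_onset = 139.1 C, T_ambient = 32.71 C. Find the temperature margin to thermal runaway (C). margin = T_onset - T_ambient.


Safety margin = 139.1 C - 32.71 C = 106.39 C

106.39 C


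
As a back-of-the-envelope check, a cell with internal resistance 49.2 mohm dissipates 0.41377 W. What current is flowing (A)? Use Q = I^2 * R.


Convert: R = 49.2 mohm = 0.0492 ohm
I = sqrt(Q / R) = sqrt(0.41377 / 0.0492) = sqrt(8.41) = 2.900 A

2.900 A


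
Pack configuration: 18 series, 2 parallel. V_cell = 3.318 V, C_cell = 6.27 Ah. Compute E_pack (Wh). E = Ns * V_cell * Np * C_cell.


V_pack = 18 * 3.318 = 59.724 V
C_pack = 2 * 6.27 = 12.54 Ah
E = V_pack * C_pack = 59.724 * 12.54 = 748.9 Wh

748.9 Wh


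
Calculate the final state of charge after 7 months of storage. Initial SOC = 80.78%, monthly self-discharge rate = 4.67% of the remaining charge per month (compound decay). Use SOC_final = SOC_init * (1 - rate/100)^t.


Monthly retention factor = 1 - 4.67/100 = 0.9533
Over 7 months: factor^7 = 0.7155
SOC_final = 80.78 * 0.7155 = 57.80%

57.80%


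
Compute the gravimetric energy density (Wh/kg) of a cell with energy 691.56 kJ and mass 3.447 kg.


Convert: E = 691.56 kJ = 192.1 Wh
ED = E / m = 192.1 / 3.447 = 55.73 Wh/kg

55.73 Wh/kg


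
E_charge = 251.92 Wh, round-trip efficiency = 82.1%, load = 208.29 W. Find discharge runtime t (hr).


Step 1: E_discharge = eta/100 * E_charge = 82.1/100 * 251.92 = 206.83 Wh
Step 2: t = E_discharge / P = 206.83 / 208.29 = 0.9930 hr

0.9930 hr


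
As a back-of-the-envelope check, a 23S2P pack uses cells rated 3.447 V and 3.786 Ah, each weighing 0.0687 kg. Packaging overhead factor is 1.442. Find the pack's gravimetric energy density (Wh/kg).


Step 1: V_pack = 23 * 3.447 = 79.281 V
Step 2: C_pack = 2 * 3.786 = 7.572 Ah
Step 3: E_pack = V_pack * C_pack = 79.281 * 7.572 = 600.32 Wh
Step 4: m_pack = 23 * 2 * 0.0687 * 1.442 = 4.557 kg
Step 5: ED = E_pack / m_pack = 600.32 / 4.557 = 131.7 Wh/kg

131.7 Wh/kg


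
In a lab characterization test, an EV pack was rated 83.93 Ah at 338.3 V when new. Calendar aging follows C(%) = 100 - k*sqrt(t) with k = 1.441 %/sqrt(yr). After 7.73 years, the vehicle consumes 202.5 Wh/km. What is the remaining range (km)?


Step 1: capacity retention = 100 - 1.441 * sqrt(7.73) = 100 - 1.441 * 2.7803 = 95.994%
Step 2: C_now = 83.93 * 95.994/100 = 80.568 Ah
Step 3: E_pack = V * C_now = 338.3 * 80.568 = 27256 Wh
Step 4: range = E_pack / consumption = 27256 / 202.5 = 134.6 km

134.6 km


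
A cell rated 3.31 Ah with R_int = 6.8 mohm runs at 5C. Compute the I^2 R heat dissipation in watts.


Convert: R = 6.8 mohm = 0.0068 ohm
Step 1: I = C_rate * capacity = 5 * 3.31 = 16.55 A
Step 2: Q = I^2 * R = 16.55^2 * 0.0068 = 273.9 * 0.0068 = 1.863 W

1.863 W


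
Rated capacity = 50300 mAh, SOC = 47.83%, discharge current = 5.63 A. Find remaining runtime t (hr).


Convert: C_total = 50300 mAh = 50.3 Ah
Step 1: remaining = SOC/100 * C_total = 47.83/100 * 50.3 = 24.058 Ah
Step 2: t = remaining / I = 24.058 / 5.63 = 4.273 hr

4.273 hr


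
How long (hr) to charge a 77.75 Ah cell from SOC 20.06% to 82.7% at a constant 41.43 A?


Step 1: dSOC = 82.7% - 20.06% = 62.64%
Step 2: delta_Ah = 77.75 * 62.64 / 100 = 48.703 Ah
Step 3: t = 48.703 / 41.43 = 1.176 hr

1.176 hr


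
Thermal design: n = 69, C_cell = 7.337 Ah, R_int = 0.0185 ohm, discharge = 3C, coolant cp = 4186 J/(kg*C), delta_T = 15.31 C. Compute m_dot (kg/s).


Step 1: I = 3 * 7.337 = 22.011 A
Step 2: Q_cell = I^2 * R = 22.011^2 * 0.0185 = 8.963 W
Step 3: Q_total = 69 * 8.963 = 618.45 W
Step 4: m_dot = Q_total / (cp * dT) = 618.45 / (4186 * 15.31) = 0.009650 kg/s

0.009650 kg/s


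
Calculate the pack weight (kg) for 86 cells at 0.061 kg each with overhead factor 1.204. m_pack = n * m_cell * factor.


m_pack = n * m_cell * overhead = 86 * 0.061 * 1.204 = 6.316 kg

6.316 kg


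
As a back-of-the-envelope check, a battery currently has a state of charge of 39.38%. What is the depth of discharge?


Complement of SOC: DOD = 100% - 39.38% = 60.62%

60.62%


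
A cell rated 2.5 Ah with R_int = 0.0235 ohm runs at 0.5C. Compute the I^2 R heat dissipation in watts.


Step 1: I = C_rate * capacity = 0.5 * 2.5 = 1.25 A
Step 2: Q = I^2 * R = 1.25^2 * 0.0235 = 1.5625 * 0.0235 = 0.03672 W

0.03672 W


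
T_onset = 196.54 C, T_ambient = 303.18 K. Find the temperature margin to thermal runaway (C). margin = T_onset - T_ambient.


Convert: T_ambient = 303.18 K = 30.03 C
margin = 196.54 - 30.03 = 166.51 C

166.51 C


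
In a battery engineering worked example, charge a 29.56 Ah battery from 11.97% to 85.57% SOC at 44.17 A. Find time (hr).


Step 1: dSOC = 85.57% - 11.97% = 73.6%
Step 2: delta_Ah = 29.56 * 73.6 / 100 = 21.756 Ah
Step 3: t = 21.756 / 44.17 = 0.4926 hr

0.4926 hr


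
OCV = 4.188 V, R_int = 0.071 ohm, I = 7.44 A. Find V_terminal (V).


V = OCV - I*R = 4.188 - 7.44 * 0.071 = 3.660 V

3.660 V


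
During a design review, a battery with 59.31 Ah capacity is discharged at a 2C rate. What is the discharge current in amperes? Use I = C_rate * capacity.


At 2C: I = 2 * 59.31 Ah = 118.62 A

118.62 A


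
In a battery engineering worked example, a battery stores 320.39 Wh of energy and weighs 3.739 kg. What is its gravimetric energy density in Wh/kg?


ED = E / m = 320.39 / 3.739 = 85.69 Wh/kg

85.69 Wh/kg


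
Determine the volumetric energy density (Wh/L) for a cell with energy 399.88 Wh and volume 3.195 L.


ED = E / V = 399.88 / 3.195 = 125.2 Wh/L

125.2 Wh/L


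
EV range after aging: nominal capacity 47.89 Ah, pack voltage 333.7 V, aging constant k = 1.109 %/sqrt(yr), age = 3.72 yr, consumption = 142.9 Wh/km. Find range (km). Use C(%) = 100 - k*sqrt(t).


Step 1: capacity retention = 100 - 1.109 * sqrt(3.72) = 100 - 1.109 * 1.9287 = 97.861%
Step 2: C_now = 47.89 * 97.861/100 = 46.866 Ah
Step 3: E_pack = V * C_now = 333.7 * 46.866 = 15639 Wh
Step 4: range = E_pack / consumption = 15639 / 142.9 = 109.4 km

109.4 km


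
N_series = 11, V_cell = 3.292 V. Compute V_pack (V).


V_pack = n * V_cell = 11 * 3.292 = 36.212 V

36.212 V


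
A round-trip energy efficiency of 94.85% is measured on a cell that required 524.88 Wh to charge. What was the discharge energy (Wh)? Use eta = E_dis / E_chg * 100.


E_dis = eta/100 * E_chg = 94.85/100 * 524.88 = 497.8 Wh

497.8 Wh


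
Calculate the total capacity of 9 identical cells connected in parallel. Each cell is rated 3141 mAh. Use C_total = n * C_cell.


Convert: C_cell = 3141 mAh = 3.141 Ah
C_total = 9 * 3.141 = 28.269 Ah

28.269 Ah


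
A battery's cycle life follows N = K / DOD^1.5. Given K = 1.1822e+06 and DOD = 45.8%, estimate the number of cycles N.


Step 1: DOD^1.5 = 45.8^1.5 = 309.95
Step 2: N = 1.1822e+06 / 309.95 = 3814 cycles

3814 cycles


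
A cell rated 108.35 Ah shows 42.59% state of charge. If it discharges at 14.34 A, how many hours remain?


Step 1: remaining = SOC/100 * C_total = 42.59/100 * 108.35 = 46.146 Ah
Step 2: t = remaining / I = 46.146 / 14.34 = 3.218 hr

3.218 hr


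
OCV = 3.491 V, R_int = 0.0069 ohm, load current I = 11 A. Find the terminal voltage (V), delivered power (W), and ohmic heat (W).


Step 1: V_terminal = OCV - I*R = 3.491 - 11 * 0.0069 = 3.4151 V
Step 2: P_out = V_terminal * I = 3.4151 * 11 = 37.57 W
Step 3: Q = I^2 * R = 11^2 * 0.0069 = 0.8349 W

V=3.4151 V, P=37.57 W, Q=0.8349 W


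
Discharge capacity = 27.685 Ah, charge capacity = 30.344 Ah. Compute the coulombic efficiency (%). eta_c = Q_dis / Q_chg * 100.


eta_c = Q_dis / Q_chg * 100 = 27.685 / 30.344 * 100 = 91.24%

91.24%


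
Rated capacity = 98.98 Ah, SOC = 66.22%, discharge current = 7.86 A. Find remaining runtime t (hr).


Step 1: remaining = SOC/100 * C_total = 66.22/100 * 98.98 = 65.545 Ah
Step 2: t = remaining / I = 65.545 / 7.86 = 8.339 hr

8.339 hr


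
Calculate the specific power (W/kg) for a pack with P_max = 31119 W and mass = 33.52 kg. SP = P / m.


SP = P / m = 31119 / 33.52 = 928.4 W/kg

928.4 W/kg


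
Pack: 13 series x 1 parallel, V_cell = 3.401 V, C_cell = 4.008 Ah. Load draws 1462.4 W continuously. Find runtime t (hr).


Step 1: E_pack = Ns * V_cell * Np * C_cell = 13 * 3.401 * 1 * 4.008 = 177.21 Wh
Step 2: t = E_pack / P = 177.21 / 1462.4 = 0.1212 hr

0.1212 hr


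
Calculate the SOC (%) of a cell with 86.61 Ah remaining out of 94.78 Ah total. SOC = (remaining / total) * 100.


SOC = (remaining / total) * 100 = (86.61 / 94.78) * 100 = 91.38%

91.38%


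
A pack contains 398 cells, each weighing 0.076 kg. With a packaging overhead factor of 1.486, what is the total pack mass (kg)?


Cell mass sum = 398 * 0.076 = 30.248 kg
With overhead 1.486: m_pack = 30.248 * 1.486 = 44.95 kg

44.95 kg


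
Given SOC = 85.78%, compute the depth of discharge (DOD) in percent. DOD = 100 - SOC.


Complement of SOC: DOD = 100% - 85.78% = 14.22%

14.22%


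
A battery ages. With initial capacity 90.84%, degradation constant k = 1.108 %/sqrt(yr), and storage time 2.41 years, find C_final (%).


Step 1: sqrt(2.41 yr) = 1.5524
Step 2: drop = 1.108 * 1.5524 = 1.7201
Step 3: C_final = 90.84 - 1.7201 = 89.12%

89.12%


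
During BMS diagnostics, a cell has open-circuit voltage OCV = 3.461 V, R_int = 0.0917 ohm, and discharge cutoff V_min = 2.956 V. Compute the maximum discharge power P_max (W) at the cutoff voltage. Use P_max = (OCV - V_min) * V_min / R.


P_max = (OCV - V_min) * V_min / R = (3.461 - 2.956) * 2.956 / 0.0917 = 0.505 * 2.956 / 0.0917 = 16.28 W

16.28 W


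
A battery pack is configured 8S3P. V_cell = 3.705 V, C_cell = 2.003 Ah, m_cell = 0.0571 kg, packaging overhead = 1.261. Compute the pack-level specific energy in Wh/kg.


Step 1: V_pack = 8 * 3.705 = 29.64 V
Step 2: C_pack = 3 * 2.003 = 6.009 Ah
Step 3: E_pack = V_pack * C_pack = 29.64 * 6.009 = 178.11 Wh
Step 4: m_pack = 8 * 3 * 0.0571 * 1.261 = 1.7281 kg
Step 5: ED = E_pack / m_pack = 178.11 / 1.7281 = 103.1 Wh/kg

103.1 Wh/kg


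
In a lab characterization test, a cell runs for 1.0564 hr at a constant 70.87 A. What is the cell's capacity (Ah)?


C = I * t = 70.87 * 1.0564 = 74.87 Ah

74.87 Ah


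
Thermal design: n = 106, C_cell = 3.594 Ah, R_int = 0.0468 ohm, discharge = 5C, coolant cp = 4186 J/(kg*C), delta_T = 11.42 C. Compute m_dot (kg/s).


Step 1: I = 5 * 3.594 = 17.97 A
Step 2: Q_cell = I^2 * R = 17.97^2 * 0.0468 = 15.113 W
Step 3: Q_total = 106 * 15.113 = 1602 W
Step 4: m_dot = Q_total / (cp * dT) = 1602 / (4186 * 11.42) = 0.03351 kg/s

0.03351 kg/s
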